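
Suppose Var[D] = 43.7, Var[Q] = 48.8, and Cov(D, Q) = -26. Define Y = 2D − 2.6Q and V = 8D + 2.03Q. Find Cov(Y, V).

Cov(Y, V) = 876.8736

By bilinearity, Cov(Y, V) = ac·Var[D] + bd·Var[Q] + (ad+bc)·Cov(D, Q), with a=2, b=-2.6, c=8, d=2.03.
ac·Var[D] = 2·8·43.7 = 699.2
bd·Var[Q] = (-2.6)·2.03·48.8 = -257.5664
(ad+bc)·Cov(D, Q) = (-16.74)·(-26) = 435.24
Cov(Y, V) = 699.2 + (-257.5664) + 435.24 = 876.8736.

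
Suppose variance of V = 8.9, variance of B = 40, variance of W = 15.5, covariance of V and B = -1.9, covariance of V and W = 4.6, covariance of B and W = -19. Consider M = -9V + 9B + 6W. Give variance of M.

variance of M = a²·variance of V + b²·variance of B + c²·variance of W + 2ab·covariance of V and B + 2ac·covariance of V and W + 2bc·covariance of B and W, with a = -9, b = 9, c = 6.
= 720.9 + 3240 + 558 + 307.8 + (-496.8) + (-2052)
= 2277.9.

variance of M = 2277.9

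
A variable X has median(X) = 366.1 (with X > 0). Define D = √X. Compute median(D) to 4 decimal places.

median(D) = 19.1337

√X is monotone on this domain, so median(D) = √(366.1) ≈ 19.1337.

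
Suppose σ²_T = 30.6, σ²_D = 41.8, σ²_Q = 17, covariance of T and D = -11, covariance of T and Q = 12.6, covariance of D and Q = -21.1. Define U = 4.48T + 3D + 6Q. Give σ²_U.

σ²_U = a²·σ²_T + b²·σ²_D + c²·σ²_Q + 2ab·covariance of T and D + 2ac·covariance of T and Q + 2bc·covariance of D and Q, with a = 4.48, b = 3, c = 6.
= 614.15424 + 376.2 + 612 + (-295.68) + 677.376 + (-759.6)
= 1224.45024.

σ²_U = 1224.45024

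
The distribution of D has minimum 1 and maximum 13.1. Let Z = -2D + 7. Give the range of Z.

Range(Z) = 24.2

Range of D = 13.1 − 1 = 12.1.
Range(Z) = |a|·Range(D) = |-2|·12.1 = 24.2.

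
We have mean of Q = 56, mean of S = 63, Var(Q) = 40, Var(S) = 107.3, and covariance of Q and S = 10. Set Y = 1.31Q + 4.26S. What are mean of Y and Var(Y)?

mean of Y = 1.31·mean of Q + 4.26·mean of S = 1.31·56 + 4.26·63 = 341.74.
Var(Y) = a²·Var(Q) + b²·Var(S) + 2ab·covariance of Q and S with a = 1.31, b = 4.26.
= 1.31²·40 + 4.26²·107.3 + 2·1.31·4.26·10
= 68.644 + 1947.23748 + 111.612 = 2127.49348.

mean of Y = 341.74, Var(Y) = 2127.49348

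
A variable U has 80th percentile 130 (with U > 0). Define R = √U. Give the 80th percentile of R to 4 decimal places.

80th percentile of R = 11.4018

√U is increasing, so P_{80}(R) = g(P_{80}(U)) ≈ 11.4018.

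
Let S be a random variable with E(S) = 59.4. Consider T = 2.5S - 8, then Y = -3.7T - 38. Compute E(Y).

E(Y) = -557.85

E(T) = 2.5·59.4 + (-8) = 140.5.
E(Y) = (-3.7)·140.5 + (-38) = -557.85.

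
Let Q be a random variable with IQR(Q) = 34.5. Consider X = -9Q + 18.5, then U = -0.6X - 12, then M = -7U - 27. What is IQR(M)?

IQR(M) = 1304.1

IQR(X) = |-9|·34.5 = 310.5.
IQR(U) = |-0.6|·310.5 = 186.3.
IQR(M) = |-7|·186.3 = 1304.1.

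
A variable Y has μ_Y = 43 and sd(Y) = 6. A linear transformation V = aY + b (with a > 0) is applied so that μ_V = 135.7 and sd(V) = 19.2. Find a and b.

sd(V) = a·sd(Y) (a > 0), so a = 19.2/6 = 3.2.
μ_V = a·μ_Y + b, so b = 135.7 − 3.2·43 = -1.9.

a = 3.2, b = -1.9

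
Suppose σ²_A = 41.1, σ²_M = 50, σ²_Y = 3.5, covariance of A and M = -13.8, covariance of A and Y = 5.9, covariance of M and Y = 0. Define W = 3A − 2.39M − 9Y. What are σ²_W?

σ²_W = 818.297

σ²_W = a²·σ²_A + b²·σ²_M + c²·σ²_Y + 2ab·covariance of A and M + 2ac·covariance of A and Y + 2bc·covariance of M and Y, with a = 3, b = -2.39, c = -9.
= 369.9 + 285.605 + 283.5 + 197.892 + (-318.6) + 0
= 818.297.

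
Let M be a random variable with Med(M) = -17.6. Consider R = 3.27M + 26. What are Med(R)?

Med(R) = -31.552

A linear map preserves order up to sign, so Med(R) = a·Med(M) + b = 3.27·(-17.6) + 26 = -31.552.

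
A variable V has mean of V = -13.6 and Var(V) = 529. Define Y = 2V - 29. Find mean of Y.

mean of Y = -56.2

Y = 2V - 29 is linear with a = 2, b = -29.
mean of Y = a·mean of V + b = 2·(-13.6) + (-29) = -56.2.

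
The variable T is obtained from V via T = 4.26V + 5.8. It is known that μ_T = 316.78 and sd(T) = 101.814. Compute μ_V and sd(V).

From T = 4.26V + 5.8: μ_T = a·μ_V + b, so μ_V = (μ_T − b)/a = (316.78 − 5.8)/4.26 = 73.
sd(T) = |a|·sd(V), so sd(V) = 101.814/|4.26| = 23.9.

μ_V = 73, sd(V) = 23.9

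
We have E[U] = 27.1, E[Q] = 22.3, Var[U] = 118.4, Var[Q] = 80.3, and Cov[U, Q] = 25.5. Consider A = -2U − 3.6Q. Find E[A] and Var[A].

E[A] = (-2)·E[U] + (-3.6)·E[Q] = (-2)·27.1 + (-3.6)·22.3 = -134.48.
Var[A] = a²·Var[U] + b²·Var[Q] + 2ab·Cov[U, Q] with a = -2, b = -3.6.
= (-2)²·118.4 + (-3.6)²·80.3 + 2·(-2)·(-3.6)·25.5
= 473.6 + 1040.688 + 367.2 = 1881.488.

E[A] = -134.48, Var[A] = 1881.488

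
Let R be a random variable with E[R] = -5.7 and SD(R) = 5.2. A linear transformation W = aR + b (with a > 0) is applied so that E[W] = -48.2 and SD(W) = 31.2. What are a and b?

SD(W) = a·SD(R) (a > 0), so a = 31.2/5.2 = 6.
E[W] = a·E[R] + b, so b = -48.2 − 6·(-5.7) = -14.

a = 6, b = -14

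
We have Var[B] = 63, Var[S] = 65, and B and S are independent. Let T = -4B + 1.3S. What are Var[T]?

Var[T] = a²·Var[B] + b²·Var[S] + 2ab·covariance of B and S with a = -4, b = 1.3.
Independence gives covariance of B and S = 0.
= (-4)²·63 + 1.3²·65 + 2·(-4)·1.3·0
= 1008 + 109.85 + 0 = 1117.85.

Var[T] = 1117.85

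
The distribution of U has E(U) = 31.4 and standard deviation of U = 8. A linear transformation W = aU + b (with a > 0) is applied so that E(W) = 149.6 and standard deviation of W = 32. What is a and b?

standard deviation of W = a·standard deviation of U (a > 0), so a = 32/8 = 4.
E(W) = a·E(U) + b, so b = 149.6 − 4·31.4 = 24.

a = 4, b = 24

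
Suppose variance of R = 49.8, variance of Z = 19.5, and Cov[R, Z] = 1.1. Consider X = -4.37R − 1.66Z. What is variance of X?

variance of X = a²·variance of R + b²·variance of Z + 2ab·Cov[R, Z] with a = -4.37, b = -1.66.
= (-4.37)²·49.8 + (-1.66)²·19.5 + 2·(-4.37)·(-1.66)·1.1
= 951.02562 + 53.7342 + 15.95924 = 1020.71906.

variance of X = 1020.71906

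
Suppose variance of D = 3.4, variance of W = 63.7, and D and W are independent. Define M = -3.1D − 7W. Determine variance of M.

variance of M = a²·variance of D + b²·variance of W + 2ab·Cov[D, W] with a = -3.1, b = -7.
Independence gives Cov[D, W] = 0.
= (-3.1)²·3.4 + (-7)²·63.7 + 2·(-3.1)·(-7)·0
= 32.674 + 3121.3 + 0 = 3153.974.

variance of M = 3153.974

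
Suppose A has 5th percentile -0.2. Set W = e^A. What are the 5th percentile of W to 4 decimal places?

e^A is increasing, so P_{5}(W) = g(P_{5}(A)) ≈ 0.8187.

5th percentile of W = 0.8187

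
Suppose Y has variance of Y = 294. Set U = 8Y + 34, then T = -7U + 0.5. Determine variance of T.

variance of T = 921984

variance of U = 8²·294 = 18816.
variance of T = (-7)²·18816 = 921984.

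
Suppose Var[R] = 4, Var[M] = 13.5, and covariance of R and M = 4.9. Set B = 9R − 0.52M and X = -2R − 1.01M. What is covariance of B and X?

By bilinearity, covariance of B and X = ac·Var[R] + bd·Var[M] + (ad+bc)·covariance of R and M, with a=9, b=-0.52, c=-2, d=-1.01.
ac·Var[R] = 9·(-2)·4 = -72
bd·Var[M] = (-0.52)·(-1.01)·13.5 = 7.0902
(ad+bc)·covariance of R and M = (-8.05)·4.9 = -39.445
covariance of B and X = -72 + 7.0902 + (-39.445) = -104.3548.

covariance of B and X = -104.3548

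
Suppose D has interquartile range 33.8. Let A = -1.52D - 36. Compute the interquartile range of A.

IQR(A) = 51.376

Under A = aD + b, IQR(A) = |a|·IQR(D) = |-1.52|·33.8 = 51.376 (shifts cancel; spread scales by |a|).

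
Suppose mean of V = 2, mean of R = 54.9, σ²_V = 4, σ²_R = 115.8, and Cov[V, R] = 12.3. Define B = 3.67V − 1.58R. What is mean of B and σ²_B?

mean of B = 3.67·mean of V + (-1.58)·mean of R = 3.67·2 + (-1.58)·54.9 = -79.402.
σ²_B = a²·σ²_V + b²·σ²_R + 2ab·Cov[V, R] with a = 3.67, b = -1.58.
= 3.67²·4 + (-1.58)²·115.8 + 2·3.67·(-1.58)·12.3
= 53.8756 + 289.08312 + (-142.64556) = 200.31316.

mean of B = -79.402, σ²_B = 200.31316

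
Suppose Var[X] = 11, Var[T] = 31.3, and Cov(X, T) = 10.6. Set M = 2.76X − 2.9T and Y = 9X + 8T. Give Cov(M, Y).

Cov(M, Y) = -495.532

By bilinearity, Cov(M, Y) = ac·Var[X] + bd·Var[T] + (ad+bc)·Cov(X, T), with a=2.76, b=-2.9, c=9, d=8.
ac·Var[X] = 2.76·9·11 = 273.24
bd·Var[T] = (-2.9)·8·31.3 = -726.16
(ad+bc)·Cov(X, T) = (-4.02)·10.6 = -42.612
Cov(M, Y) = 273.24 + (-726.16) + (-42.612) = -495.532.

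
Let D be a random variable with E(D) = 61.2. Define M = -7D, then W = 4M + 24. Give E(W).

E(W) = -1689.6

E(M) = (-7)·61.2 = -428.4.
E(W) = 4·(-428.4) + 24 = -1689.6.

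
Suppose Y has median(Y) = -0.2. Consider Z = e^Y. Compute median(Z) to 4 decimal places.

median(Z) = 0.8187

e^Y is monotone on this domain, so median(Z) = exp(-0.2) ≈ 0.8187.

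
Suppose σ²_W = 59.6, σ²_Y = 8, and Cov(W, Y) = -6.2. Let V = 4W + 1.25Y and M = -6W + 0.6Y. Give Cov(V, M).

Cov(V, M) = -1392.78

By bilinearity, Cov(V, M) = ac·σ²_W + bd·σ²_Y + (ad+bc)·Cov(W, Y), with a=4, b=1.25, c=-6, d=0.6.
ac·σ²_W = 4·(-6)·59.6 = -1430.4
bd·σ²_Y = 1.25·0.6·8 = 6
(ad+bc)·Cov(W, Y) = (-5.1)·(-6.2) = 31.62
Cov(V, M) = -1430.4 + 6 + 31.62 = -1392.78.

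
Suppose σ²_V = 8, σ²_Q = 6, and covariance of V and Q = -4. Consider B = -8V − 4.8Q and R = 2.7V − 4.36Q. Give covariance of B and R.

By bilinearity, covariance of B and R = ac·σ²_V + bd·σ²_Q + (ad+bc)·covariance of V and Q, with a=-8, b=-4.8, c=2.7, d=-4.36.
ac·σ²_V = (-8)·2.7·8 = -172.8
bd·σ²_Q = (-4.8)·(-4.36)·6 = 125.568
(ad+bc)·covariance of V and Q = (21.92)·(-4) = -87.68
covariance of B and R = -172.8 + 125.568 + (-87.68) = -134.912.

covariance of B and R = -134.912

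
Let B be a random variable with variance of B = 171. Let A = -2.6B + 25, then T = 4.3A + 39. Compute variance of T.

variance of T = 21373.7004

variance of A = (-2.6)²·171 = 1155.96.
variance of T = 4.3²·1155.96 = 21373.7004.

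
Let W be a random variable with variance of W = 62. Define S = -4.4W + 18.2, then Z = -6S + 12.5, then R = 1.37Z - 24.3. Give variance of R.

variance of R = 81103.701888

variance of S = (-4.4)²·62 = 1200.32.
variance of Z = (-6)²·1200.32 = 43211.52.
variance of R = 1.37²·43211.52 = 81103.701888.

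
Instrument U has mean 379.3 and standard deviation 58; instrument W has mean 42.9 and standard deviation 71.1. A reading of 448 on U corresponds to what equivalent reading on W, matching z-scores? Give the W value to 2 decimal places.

W = 127.12

z = (448 − 379.3)/58 ≈ 1.1845.
W = 42.9 + z·71.1 = 42.9 + (448 − 379.3)·71.1/58 ≈ 127.12.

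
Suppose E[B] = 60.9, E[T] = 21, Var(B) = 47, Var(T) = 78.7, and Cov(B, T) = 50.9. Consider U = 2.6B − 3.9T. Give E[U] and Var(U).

E[U] = 76.44, Var(U) = 482.495

E[U] = 2.6·E[B] + (-3.9)·E[T] = 2.6·60.9 + (-3.9)·21 = 76.44.
Var(U) = a²·Var(B) + b²·Var(T) + 2ab·Cov(B, T) with a = 2.6, b = -3.9.
= 2.6²·47 + (-3.9)²·78.7 + 2·2.6·(-3.9)·50.9
= 317.72 + 1197.027 + (-1032.252) = 482.495.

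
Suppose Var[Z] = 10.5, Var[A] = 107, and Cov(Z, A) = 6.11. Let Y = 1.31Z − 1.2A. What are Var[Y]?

Var[Y] = 152.88921

Var[Y] = a²·Var[Z] + b²·Var[A] + 2ab·Cov(Z, A) with a = 1.31, b = -1.2.
= 1.31²·10.5 + (-1.2)²·107 + 2·1.31·(-1.2)·6.11
= 18.01905 + 154.08 + (-19.20984) = 152.88921.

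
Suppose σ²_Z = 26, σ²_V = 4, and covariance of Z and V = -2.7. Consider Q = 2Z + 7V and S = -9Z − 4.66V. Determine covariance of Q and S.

covariance of Q and S = -403.216

By bilinearity, covariance of Q and S = ac·σ²_Z + bd·σ²_V + (ad+bc)·covariance of Z and V, with a=2, b=7, c=-9, d=-4.66.
ac·σ²_Z = 2·(-9)·26 = -468
bd·σ²_V = 7·(-4.66)·4 = -130.48
(ad+bc)·covariance of Z and V = (-72.32)·(-2.7) = 195.264
covariance of Q and S = -468 + (-130.48) + 195.264 = -403.216.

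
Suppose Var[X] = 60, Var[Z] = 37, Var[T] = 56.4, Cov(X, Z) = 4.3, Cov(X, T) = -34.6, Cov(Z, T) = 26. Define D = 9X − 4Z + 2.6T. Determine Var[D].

Var[D] = 3363.584

Var[D] = a²·Var[X] + b²·Var[Z] + c²·Var[T] + 2ab·Cov(X, Z) + 2ac·Cov(X, T) + 2bc·Cov(Z, T), with a = 9, b = -4, c = 2.6.
= 4860 + 592 + 381.264 + (-309.6) + (-1619.28) + (-540.8)
= 3363.584.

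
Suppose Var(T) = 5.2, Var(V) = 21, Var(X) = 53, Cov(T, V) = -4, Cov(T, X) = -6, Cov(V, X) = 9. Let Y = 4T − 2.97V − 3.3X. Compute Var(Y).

Var(Y) = a²·Var(T) + b²·Var(V) + c²·Var(X) + 2ab·Cov(T, V) + 2ac·Cov(T, X) + 2bc·Cov(V, X), with a = 4, b = -2.97, c = -3.3.
= 83.2 + 185.2389 + 577.17 + 95.04 + 158.4 + 176.418
= 1275.4669.

Var(Y) = 1275.4669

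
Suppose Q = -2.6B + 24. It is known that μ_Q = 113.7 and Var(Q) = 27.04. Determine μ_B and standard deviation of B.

μ_B = -34.5, standard deviation of B = 2

From Q = -2.6B + 24: μ_Q = a·μ_B + b, so μ_B = (μ_Q − b)/a = (113.7 − 24)/(-2.6) = -34.5.
standard deviation of Q = √27.04 = 5.2.
standard deviation of Q = |a|·standard deviation of B, so standard deviation of B = 5.2/|-2.6| = 2.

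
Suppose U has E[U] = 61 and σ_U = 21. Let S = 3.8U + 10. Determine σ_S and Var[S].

σ_S = 79.8, Var[S] = 6368.04

S = 3.8U + 10 is linear with a = 3.8, b = 10.
σ_S = |a|·σ_U = |3.8|·21 = 79.8.
Var[U] = 21² = 441.
Var[S] = a²·Var[U] = 3.8²·441 = 6368.04 (the additive constant 10 does not affect variance).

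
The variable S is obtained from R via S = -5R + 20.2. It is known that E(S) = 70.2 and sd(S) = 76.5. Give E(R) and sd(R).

E(R) = -10, sd(R) = 15.3

From S = -5R + 20.2: E(S) = a·E(R) + b, so E(R) = (E(S) − b)/a = (70.2 − 20.2)/(-5) = -10.
sd(S) = |a|·sd(R), so sd(R) = 76.5/|-5| = 15.3.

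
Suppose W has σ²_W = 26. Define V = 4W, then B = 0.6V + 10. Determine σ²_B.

σ²_B = 149.76

σ²_V = 4²·26 = 416.
σ²_B = 0.6²·416 = 149.76.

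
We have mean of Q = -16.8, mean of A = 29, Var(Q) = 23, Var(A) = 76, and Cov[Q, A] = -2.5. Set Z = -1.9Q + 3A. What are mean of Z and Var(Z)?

mean of Z = 118.92, Var(Z) = 795.53

mean of Z = (-1.9)·mean of Q + 3·mean of A = (-1.9)·(-16.8) + 3·29 = 118.92.
Var(Z) = a²·Var(Q) + b²·Var(A) + 2ab·Cov[Q, A] with a = -1.9, b = 3.
= (-1.9)²·23 + 3²·76 + 2·(-1.9)·3·(-2.5)
= 83.03 + 684 + 28.5 = 795.53.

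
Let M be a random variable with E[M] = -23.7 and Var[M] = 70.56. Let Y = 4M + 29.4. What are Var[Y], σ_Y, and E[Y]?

Var[Y] = 1128.96, σ_Y = 33.6, E[Y] = -65.4

Y = 4M + 29.4 is linear with a = 4, b = 29.4.
Var[Y] = a²·Var[M] = 4²·70.56 = 1128.96 (the additive constant 29.4 does not affect variance).
σ_M = √70.56 = 8.4.
σ_Y = |a|·σ_M = |4|·8.4 = 33.6.
E[Y] = a·E[M] + b = 4·(-23.7) + 29.4 = -65.4.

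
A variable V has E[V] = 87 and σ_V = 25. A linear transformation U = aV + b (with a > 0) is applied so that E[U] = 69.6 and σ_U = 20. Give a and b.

σ_U = a·σ_V (a > 0), so a = 20/25 = 0.8.
E[U] = a·E[V] + b, so b = 69.6 − 0.8·87 = 0.

a = 0.8, b = 0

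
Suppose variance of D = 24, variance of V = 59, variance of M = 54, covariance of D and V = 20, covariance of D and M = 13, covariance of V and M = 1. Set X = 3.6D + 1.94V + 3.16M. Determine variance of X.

variance of X = a²·variance of D + b²·variance of V + c²·variance of M + 2ab·covariance of D and V + 2ac·covariance of D and M + 2bc·covariance of V and M, with a = 3.6, b = 1.94, c = 3.16.
= 311.04 + 222.0524 + 539.2224 + 279.36 + 295.776 + 12.2608
= 1659.7116.

variance of X = 1659.7116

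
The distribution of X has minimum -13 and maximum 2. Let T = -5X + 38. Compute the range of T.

Range of X = 2 − (-13) = 15.
Range(T) = |a|·Range(X) = |-5|·15 = 75.

Range(T) = 75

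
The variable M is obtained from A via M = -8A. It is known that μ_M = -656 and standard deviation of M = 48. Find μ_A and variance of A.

μ_A = 82, variance of A = 36

From M = -8A: μ_M = a·μ_A + b, so μ_A = (μ_M − b)/a = (-656 − 0)/(-8) = 82.
variance of M = 48² = 2304.
variance of M = a²·variance of A, so variance of A = 2304/(-8)² = 36.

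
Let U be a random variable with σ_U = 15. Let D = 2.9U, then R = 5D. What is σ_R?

σ_R = 217.5

σ_D = |2.9|·15 = 43.5.
σ_R = |5|·43.5 = 217.5.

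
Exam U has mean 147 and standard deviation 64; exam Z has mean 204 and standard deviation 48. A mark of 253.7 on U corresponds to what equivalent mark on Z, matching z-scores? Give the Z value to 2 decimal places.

Z = 284.03

z = (253.7 − 147)/64 ≈ 1.6672.
Z = 204 + z·48 = 204 + (253.7 − 147)·48/64 ≈ 284.03.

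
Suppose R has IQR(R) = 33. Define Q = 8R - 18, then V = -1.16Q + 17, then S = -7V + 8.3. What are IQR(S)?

IQR(S) = 2143.68

IQR(Q) = |8|·33 = 264.
IQR(V) = |-1.16|·264 = 306.24.
IQR(S) = |-7|·306.24 = 2143.68.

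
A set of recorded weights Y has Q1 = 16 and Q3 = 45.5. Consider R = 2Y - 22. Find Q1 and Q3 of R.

a = 2 > 0: Q1(R) = a·Q1(Y)+b = 10, Q3(R) = a·Q3(Y)+b = 69.

Q1(R) = 10, Q3(R) = 69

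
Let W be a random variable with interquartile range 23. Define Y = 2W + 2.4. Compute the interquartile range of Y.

Under Y = aW + b, IQR(Y) = |a|·IQR(W) = |2|·23 = 46 (shifts cancel; spread scales by |a|).

IQR(Y) = 46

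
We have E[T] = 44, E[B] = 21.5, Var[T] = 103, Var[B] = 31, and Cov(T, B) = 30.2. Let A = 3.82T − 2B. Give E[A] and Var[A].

E[A] = 125.08, Var[A] = 1165.5612

E[A] = 3.82·E[T] + (-2)·E[B] = 3.82·44 + (-2)·21.5 = 125.08.
Var[A] = a²·Var[T] + b²·Var[B] + 2ab·Cov(T, B) with a = 3.82, b = -2.
= 3.82²·103 + (-2)²·31 + 2·3.82·(-2)·30.2
= 1503.0172 + 124 + (-461.456) = 1165.5612.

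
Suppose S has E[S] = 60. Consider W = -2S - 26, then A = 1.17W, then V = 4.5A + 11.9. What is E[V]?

E[W] = (-2)·60 + (-26) = -146.
E[A] = 1.17·(-146) = -170.82.
E[V] = 4.5·(-170.82) + 11.9 = -756.79.

E[V] = -756.79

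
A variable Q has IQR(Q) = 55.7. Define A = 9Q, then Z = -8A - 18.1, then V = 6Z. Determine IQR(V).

IQR(A) = |9|·55.7 = 501.3.
IQR(Z) = |-8|·501.3 = 4010.4.
IQR(V) = |6|·4010.4 = 24062.4.

IQR(V) = 24062.4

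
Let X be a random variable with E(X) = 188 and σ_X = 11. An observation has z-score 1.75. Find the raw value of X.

X = 207.25

X = E(X) + z·σ_X = 188 + 1.75·11 = 207.25.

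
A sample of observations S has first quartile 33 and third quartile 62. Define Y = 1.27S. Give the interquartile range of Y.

IQR(Y) = 36.83

IQR of S = Q3 − Q1 = 62 − 33 = 29.
Under Y = aS + b, IQR(Y) = |a|·IQR(S) = |1.27|·29 = 36.83 (shifts cancel; spread scales by |a|).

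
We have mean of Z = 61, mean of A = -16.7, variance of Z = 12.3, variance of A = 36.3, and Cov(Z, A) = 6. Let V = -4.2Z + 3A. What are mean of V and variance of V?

mean of V = -306.3, variance of V = 392.472

mean of V = (-4.2)·mean of Z + 3·mean of A = (-4.2)·61 + 3·(-16.7) = -306.3.
variance of V = a²·variance of Z + b²·variance of A + 2ab·Cov(Z, A) with a = -4.2, b = 3.
= (-4.2)²·12.3 + 3²·36.3 + 2·(-4.2)·3·6
= 216.972 + 326.7 + (-151.2) = 392.472.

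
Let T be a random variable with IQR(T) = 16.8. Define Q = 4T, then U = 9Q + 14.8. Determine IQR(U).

IQR(U) = 604.8

IQR(Q) = |4|·16.8 = 67.2.
IQR(U) = |9|·67.2 = 604.8.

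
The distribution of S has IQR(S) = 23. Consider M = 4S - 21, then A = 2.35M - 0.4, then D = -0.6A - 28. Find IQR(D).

IQR(D) = 129.72

IQR(M) = |4|·23 = 92.
IQR(A) = |2.35|·92 = 216.2.
IQR(D) = |-0.6|·216.2 = 129.72.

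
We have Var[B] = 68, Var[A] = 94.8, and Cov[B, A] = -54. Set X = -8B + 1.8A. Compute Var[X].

Var[X] = a²·Var[B] + b²·Var[A] + 2ab·Cov[B, A] with a = -8, b = 1.8.
= (-8)²·68 + 1.8²·94.8 + 2·(-8)·1.8·(-54)
= 4352 + 307.152 + 1555.2 = 6214.352.

Var[X] = 6214.352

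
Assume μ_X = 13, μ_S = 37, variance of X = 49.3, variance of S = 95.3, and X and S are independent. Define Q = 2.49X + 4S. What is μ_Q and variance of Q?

μ_Q = 180.37, variance of Q = 1830.46493

μ_Q = 2.49·μ_X + 4·μ_S = 2.49·13 + 4·37 = 180.37.
variance of Q = a²·variance of X + b²·variance of S + 2ab·Cov[X, S] with a = 2.49, b = 4.
Independence gives Cov[X, S] = 0.
= 2.49²·49.3 + 4²·95.3 + 2·2.49·4·0
= 305.66493 + 1524.8 + 0 = 1830.46493.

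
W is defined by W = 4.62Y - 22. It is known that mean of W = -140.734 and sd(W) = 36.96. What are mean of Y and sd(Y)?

From W = 4.62Y - 22: mean of W = a·mean of Y + b, so mean of Y = (mean of W − b)/a = (-140.734 − (-22))/4.62 = -25.7.
sd(W) = |a|·sd(Y), so sd(Y) = 36.96/|4.62| = 8.

mean of Y = -25.7, sd(Y) = 8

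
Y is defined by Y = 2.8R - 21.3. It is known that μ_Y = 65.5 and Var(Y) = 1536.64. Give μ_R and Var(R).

From Y = 2.8R - 21.3: μ_Y = a·μ_R + b, so μ_R = (μ_Y − b)/a = (65.5 − (-21.3))/2.8 = 31.
Var(Y) = a²·Var(R), so Var(R) = 1536.64/2.8² = 196.

μ_R = 31, Var(R) = 196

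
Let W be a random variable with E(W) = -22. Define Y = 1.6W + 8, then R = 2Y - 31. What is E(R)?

E(R) = -85.4

E(Y) = 1.6·(-22) + 8 = -27.2.
E(R) = 2·(-27.2) + (-31) = -85.4.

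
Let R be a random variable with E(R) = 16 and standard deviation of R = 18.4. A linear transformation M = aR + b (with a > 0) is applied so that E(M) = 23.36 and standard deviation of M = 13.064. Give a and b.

a = 0.71, b = 12

standard deviation of M = a·standard deviation of R (a > 0), so a = 13.064/18.4 = 0.71.
E(M) = a·E(R) + b, so b = 23.36 − 0.71·16 = 12.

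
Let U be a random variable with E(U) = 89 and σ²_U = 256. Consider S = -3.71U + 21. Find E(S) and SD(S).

S = -3.71U + 21 is linear with a = -3.71, b = 21.
E(S) = a·E(U) + b = (-3.71)·89 + 21 = -309.19.
SD(U) = √256 = 16.
SD(S) = |a|·SD(U) = |-3.71|·16 = 59.36.

E(S) = -309.19, SD(S) = 59.36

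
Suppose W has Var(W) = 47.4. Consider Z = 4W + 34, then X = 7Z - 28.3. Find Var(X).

Var(Z) = 4²·47.4 = 758.4.
Var(X) = 7²·758.4 = 37161.6.

Var(X) = 37161.6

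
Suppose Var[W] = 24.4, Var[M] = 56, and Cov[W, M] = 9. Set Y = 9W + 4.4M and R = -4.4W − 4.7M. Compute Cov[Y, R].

By bilinearity, Cov[Y, R] = ac·Var[W] + bd·Var[M] + (ad+bc)·Cov[W, M], with a=9, b=4.4, c=-4.4, d=-4.7.
ac·Var[W] = 9·(-4.4)·24.4 = -966.24
bd·Var[M] = 4.4·(-4.7)·56 = -1158.08
(ad+bc)·Cov[W, M] = (-61.66)·9 = -554.94
Cov[Y, R] = -966.24 + (-1158.08) + (-554.94) = -2679.26.

Cov[Y, R] = -2679.26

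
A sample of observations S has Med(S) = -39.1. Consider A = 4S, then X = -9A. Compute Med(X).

Med(X) = 1407.6

Med(A) = 4·(-39.1) = -156.4.
Med(X) = (-9)·(-156.4) = 1407.6.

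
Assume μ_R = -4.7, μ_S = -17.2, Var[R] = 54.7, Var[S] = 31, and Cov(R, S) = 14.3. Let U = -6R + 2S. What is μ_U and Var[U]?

μ_U = (-6)·μ_R + 2·μ_S = (-6)·(-4.7) + 2·(-17.2) = -6.2.
Var[U] = a²·Var[R] + b²·Var[S] + 2ab·Cov(R, S) with a = -6, b = 2.
= (-6)²·54.7 + 2²·31 + 2·(-6)·2·14.3
= 1969.2 + 124 + (-343.2) = 1750.

μ_U = -6.2, Var[U] = 1750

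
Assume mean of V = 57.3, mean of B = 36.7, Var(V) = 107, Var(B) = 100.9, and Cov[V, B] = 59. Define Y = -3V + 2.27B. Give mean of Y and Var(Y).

mean of Y = (-3)·mean of V + 2.27·mean of B = (-3)·57.3 + 2.27·36.7 = -88.591.
Var(Y) = a²·Var(V) + b²·Var(B) + 2ab·Cov[V, B] with a = -3, b = 2.27.
= (-3)²·107 + 2.27²·100.9 + 2·(-3)·2.27·59
= 963 + 519.92761 + (-803.58) = 679.34761.

mean of Y = -88.591, Var(Y) = 679.34761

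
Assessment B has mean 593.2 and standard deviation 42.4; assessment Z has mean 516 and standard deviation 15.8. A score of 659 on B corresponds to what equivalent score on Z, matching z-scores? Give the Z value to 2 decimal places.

Z = 540.52

z = (659 − 593.2)/42.4 ≈ 1.5519.
Z = 516 + z·15.8 = 516 + (659 − 593.2)·15.8/42.4 ≈ 540.52.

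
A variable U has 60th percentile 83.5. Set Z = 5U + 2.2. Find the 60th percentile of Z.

60th percentile of Z = 419.7

Since a = 5 > 0 the transformation is increasing, so the 60th percentile of Z = a·(P_{60} of U) + b = 5·83.5 + 2.2 = 419.7.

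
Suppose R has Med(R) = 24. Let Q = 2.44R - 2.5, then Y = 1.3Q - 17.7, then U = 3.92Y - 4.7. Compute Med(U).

Med(Q) = 2.44·24 + (-2.5) = 56.06.
Med(Y) = 1.3·56.06 + (-17.7) = 55.178.
Med(U) = 3.92·55.178 + (-4.7) = 211.59776.

Med(U) = 211.59776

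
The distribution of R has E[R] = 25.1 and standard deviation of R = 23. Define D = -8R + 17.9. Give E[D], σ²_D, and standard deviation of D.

E[D] = -182.9, σ²_D = 33856, standard deviation of D = 184

D = -8R + 17.9 is linear with a = -8, b = 17.9.
E[D] = a·E[R] + b = (-8)·25.1 + 17.9 = -182.9.
σ²_R = 23² = 529.
σ²_D = a²·σ²_R = (-8)²·529 = 33856 (the additive constant 17.9 does not affect variance).
standard deviation of D = |a|·standard deviation of R = |-8|·23 = 184.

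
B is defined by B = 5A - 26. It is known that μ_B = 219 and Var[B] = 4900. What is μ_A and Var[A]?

From B = 5A - 26: μ_B = a·μ_A + b, so μ_A = (μ_B − b)/a = (219 − (-26))/5 = 49.
Var[B] = a²·Var[A], so Var[A] = 4900/5² = 196.

μ_A = 49, Var[A] = 196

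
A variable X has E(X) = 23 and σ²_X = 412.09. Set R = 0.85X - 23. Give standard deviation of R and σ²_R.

R = 0.85X - 23 is linear with a = 0.85, b = -23.
standard deviation of X = √412.09 = 20.3.
standard deviation of R = |a|·standard deviation of X = |0.85|·20.3 = 17.255.
σ²_R = a²·σ²_X = 0.85²·412.09 = 297.735025 (the additive constant -23 does not affect variance).

standard deviation of R = 17.255, σ²_R = 297.735025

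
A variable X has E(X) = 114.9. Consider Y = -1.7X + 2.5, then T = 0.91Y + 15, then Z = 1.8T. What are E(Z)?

E(Z) = -288.85554

E(Y) = (-1.7)·114.9 + 2.5 = -192.83.
E(T) = 0.91·(-192.83) + 15 = -160.4753.
E(Z) = 1.8·(-160.4753) = -288.85554.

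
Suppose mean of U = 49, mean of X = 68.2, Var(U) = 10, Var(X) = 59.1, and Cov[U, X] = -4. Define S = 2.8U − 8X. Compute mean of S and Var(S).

mean of S = 2.8·mean of U + (-8)·mean of X = 2.8·49 + (-8)·68.2 = -408.4.
Var(S) = a²·Var(U) + b²·Var(X) + 2ab·Cov[U, X] with a = 2.8, b = -8.
= 2.8²·10 + (-8)²·59.1 + 2·2.8·(-8)·(-4)
= 78.4 + 3782.4 + 179.2 = 4040.

mean of S = -408.4, Var(S) = 4040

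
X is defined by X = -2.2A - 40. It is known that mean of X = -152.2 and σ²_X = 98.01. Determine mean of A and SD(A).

mean of A = 51, SD(A) = 4.5

From X = -2.2A - 40: mean of X = a·mean of A + b, so mean of A = (mean of X − b)/a = (-152.2 − (-40))/(-2.2) = 51.
SD(X) = √98.01 = 9.9.
SD(X) = |a|·SD(A), so SD(A) = 9.9/|-2.2| = 4.5.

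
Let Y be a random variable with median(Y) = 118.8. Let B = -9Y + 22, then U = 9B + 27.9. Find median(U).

median(B) = (-9)·118.8 + 22 = -1047.2.
median(U) = 9·(-1047.2) + 27.9 = -9396.9.

median(U) = -9396.9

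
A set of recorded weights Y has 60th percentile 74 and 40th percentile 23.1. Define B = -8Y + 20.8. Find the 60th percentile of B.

60th percentile of B = -164

Since a = -8 < 0 the transformation is decreasing, reversing order: the 60th percentile of B corresponds to the 40th percentile of Y.
So P_{60}(B) = a·P_{40}(Y) + b = (-8)·23.1 + 20.8 = -164.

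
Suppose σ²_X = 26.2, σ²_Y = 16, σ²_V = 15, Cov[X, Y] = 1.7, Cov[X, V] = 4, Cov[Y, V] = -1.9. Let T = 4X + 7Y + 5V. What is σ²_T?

σ²_T = 1700.4

σ²_T = a²·σ²_X + b²·σ²_Y + c²·σ²_V + 2ab·Cov[X, Y] + 2ac·Cov[X, V] + 2bc·Cov[Y, V], with a = 4, b = 7, c = 5.
= 419.2 + 784 + 375 + 95.2 + 160 + (-133)
= 1700.4.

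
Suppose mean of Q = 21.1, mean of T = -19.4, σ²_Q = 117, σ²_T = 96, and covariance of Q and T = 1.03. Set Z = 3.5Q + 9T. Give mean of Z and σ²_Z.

mean of Z = -100.75, σ²_Z = 9274.14

mean of Z = 3.5·mean of Q + 9·mean of T = 3.5·21.1 + 9·(-19.4) = -100.75.
σ²_Z = a²·σ²_Q + b²·σ²_T + 2ab·covariance of Q and T with a = 3.5, b = 9.
= 3.5²·117 + 9²·96 + 2·3.5·9·1.03
= 1433.25 + 7776 + 64.89 = 9274.14.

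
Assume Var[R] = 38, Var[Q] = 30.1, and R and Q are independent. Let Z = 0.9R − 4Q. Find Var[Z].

Var[Z] = a²·Var[R] + b²·Var[Q] + 2ab·covariance of R and Q with a = 0.9, b = -4.
Independence gives covariance of R and Q = 0.
= 0.9²·38 + (-4)²·30.1 + 2·0.9·(-4)·0
= 30.78 + 481.6 + 0 = 512.38.

Var[Z] = 512.38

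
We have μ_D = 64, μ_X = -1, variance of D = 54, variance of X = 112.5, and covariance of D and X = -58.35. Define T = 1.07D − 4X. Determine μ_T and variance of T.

μ_T = 1.07·μ_D + (-4)·μ_X = 1.07·64 + (-4)·(-1) = 72.48.
variance of T = a²·variance of D + b²·variance of X + 2ab·covariance of D and X with a = 1.07, b = -4.
= 1.07²·54 + (-4)²·112.5 + 2·1.07·(-4)·(-58.35)
= 61.8246 + 1800 + 499.476 = 2361.3006.

μ_T = 72.48, variance of T = 2361.3006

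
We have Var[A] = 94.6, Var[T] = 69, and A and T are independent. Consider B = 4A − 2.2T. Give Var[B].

Var[B] = a²·Var[A] + b²·Var[T] + 2ab·Cov(A, T) with a = 4, b = -2.2.
Independence gives Cov(A, T) = 0.
= 4²·94.6 + (-2.2)²·69 + 2·4·(-2.2)·0
= 1513.6 + 333.96 + 0 = 1847.56.

Var[B] = 1847.56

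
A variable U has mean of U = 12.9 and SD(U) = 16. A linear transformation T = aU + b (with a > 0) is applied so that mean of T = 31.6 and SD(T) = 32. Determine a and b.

SD(T) = a·SD(U) (a > 0), so a = 32/16 = 2.
mean of T = a·mean of U + b, so b = 31.6 − 2·12.9 = 5.8.

a = 2, b = 5.8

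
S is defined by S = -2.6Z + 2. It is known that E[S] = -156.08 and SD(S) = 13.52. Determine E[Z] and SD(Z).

From S = -2.6Z + 2: E[S] = a·E[Z] + b, so E[Z] = (E[S] − b)/a = (-156.08 − 2)/(-2.6) = 60.8.
SD(S) = |a|·SD(Z), so SD(Z) = 13.52/|-2.6| = 5.2.

E[Z] = 60.8, SD(Z) = 5.2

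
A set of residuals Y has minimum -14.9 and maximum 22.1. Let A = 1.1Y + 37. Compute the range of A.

Range(A) = 40.7

Range of Y = 22.1 − (-14.9) = 37.
Range(A) = |a|·Range(Y) = |1.1|·37 = 40.7.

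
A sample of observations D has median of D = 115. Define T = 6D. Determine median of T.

median of T = 690

A linear map preserves order up to sign, so median of T = a·median of D + b = 6·115 = 690.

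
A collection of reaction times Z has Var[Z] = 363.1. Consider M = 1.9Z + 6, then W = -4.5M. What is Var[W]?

Var[M] = 1.9²·363.1 = 1310.791.
Var[W] = (-4.5)²·1310.791 = 26543.51775.

Var[W] = 26543.51775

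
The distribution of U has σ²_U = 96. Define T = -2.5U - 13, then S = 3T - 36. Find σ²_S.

σ²_S = 5400

σ²_T = (-2.5)²·96 = 600.
σ²_S = 3²·600 = 5400.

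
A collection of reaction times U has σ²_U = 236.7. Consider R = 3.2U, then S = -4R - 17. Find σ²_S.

σ²_R = 3.2²·236.7 = 2423.808.
σ²_S = (-4)²·2423.808 = 38780.928.

σ²_S = 38780.928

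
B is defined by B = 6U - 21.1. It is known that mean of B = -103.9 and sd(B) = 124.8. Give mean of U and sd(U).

mean of U = -13.8, sd(U) = 20.8

From B = 6U - 21.1: mean of B = a·mean of U + b, so mean of U = (mean of B − b)/a = (-103.9 − (-21.1))/6 = -13.8.
sd(B) = |a|·sd(U), so sd(U) = 124.8/|6| = 20.8.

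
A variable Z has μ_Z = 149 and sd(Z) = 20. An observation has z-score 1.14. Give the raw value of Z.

Z = μ_Z + z·sd(Z) = 149 + 1.14·20 = 171.8.

Z = 171.8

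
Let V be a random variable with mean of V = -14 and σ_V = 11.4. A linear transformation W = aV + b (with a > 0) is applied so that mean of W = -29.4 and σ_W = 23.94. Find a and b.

a = 2.1, b = 0

σ_W = a·σ_V (a > 0), so a = 23.94/11.4 = 2.1.
mean of W = a·mean of V + b, so b = -29.4 − 2.1·(-14) = 0.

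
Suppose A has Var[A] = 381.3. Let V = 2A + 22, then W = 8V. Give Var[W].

Var[V] = 2²·381.3 = 1525.2.
Var[W] = 8²·1525.2 = 97612.8.

Var[W] = 97612.8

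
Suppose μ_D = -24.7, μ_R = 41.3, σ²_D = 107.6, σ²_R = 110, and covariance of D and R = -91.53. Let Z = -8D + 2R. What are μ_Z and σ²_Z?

μ_Z = 280.2, σ²_Z = 10255.36

μ_Z = (-8)·μ_D + 2·μ_R = (-8)·(-24.7) + 2·41.3 = 280.2.
σ²_Z = a²·σ²_D + b²·σ²_R + 2ab·covariance of D and R with a = -8, b = 2.
= (-8)²·107.6 + 2²·110 + 2·(-8)·2·(-91.53)
= 6886.4 + 440 + 2928.96 = 10255.36.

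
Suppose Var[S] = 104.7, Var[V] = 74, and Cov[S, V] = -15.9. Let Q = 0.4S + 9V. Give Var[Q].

Var[Q] = a²·Var[S] + b²·Var[V] + 2ab·Cov[S, V] with a = 0.4, b = 9.
= 0.4²·104.7 + 9²·74 + 2·0.4·9·(-15.9)
= 16.752 + 5994 + (-114.48) = 5896.272.

Var[Q] = 5896.272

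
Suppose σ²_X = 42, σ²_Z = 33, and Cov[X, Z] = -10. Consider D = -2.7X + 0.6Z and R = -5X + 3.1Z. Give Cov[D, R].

By bilinearity, Cov[D, R] = ac·σ²_X + bd·σ²_Z + (ad+bc)·Cov[X, Z], with a=-2.7, b=0.6, c=-5, d=3.1.
ac·σ²_X = (-2.7)·(-5)·42 = 567
bd·σ²_Z = 0.6·3.1·33 = 61.38
(ad+bc)·Cov[X, Z] = (-11.37)·(-10) = 113.7
Cov[D, R] = 567 + 61.38 + 113.7 = 742.08.

Cov[D, R] = 742.08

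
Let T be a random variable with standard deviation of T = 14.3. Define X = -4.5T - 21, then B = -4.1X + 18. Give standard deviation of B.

standard deviation of B = 263.835

standard deviation of X = |-4.5|·14.3 = 64.35.
standard deviation of B = |-4.1|·64.35 = 263.835.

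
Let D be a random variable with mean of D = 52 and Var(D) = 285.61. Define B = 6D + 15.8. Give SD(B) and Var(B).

B = 6D + 15.8 is linear with a = 6, b = 15.8.
SD(D) = √285.61 = 16.9.
SD(B) = |a|·SD(D) = |6|·16.9 = 101.4.
Var(B) = a²·Var(D) = 6²·285.61 = 10281.96 (the additive constant 15.8 does not affect variance).

SD(B) = 101.4, Var(B) = 10281.96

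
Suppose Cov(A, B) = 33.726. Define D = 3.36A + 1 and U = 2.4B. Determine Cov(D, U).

Cov(D, U) = a·c·Cov(A, B) = 3.36·2.4·33.726 = 271.966464. Additive constants drop out.

Cov(D, U) = 271.966464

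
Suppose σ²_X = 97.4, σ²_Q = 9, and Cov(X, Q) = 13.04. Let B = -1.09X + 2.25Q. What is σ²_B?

σ²_B = 97.32224

σ²_B = a²·σ²_X + b²·σ²_Q + 2ab·Cov(X, Q) with a = -1.09, b = 2.25.
= (-1.09)²·97.4 + 2.25²·9 + 2·(-1.09)·2.25·13.04
= 115.72094 + 45.5625 + (-63.9612) = 97.32224.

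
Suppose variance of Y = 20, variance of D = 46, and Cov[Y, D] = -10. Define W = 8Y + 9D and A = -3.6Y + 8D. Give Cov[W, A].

Cov[W, A] = 2420

By bilinearity, Cov[W, A] = ac·variance of Y + bd·variance of D + (ad+bc)·Cov[Y, D], with a=8, b=9, c=-3.6, d=8.
ac·variance of Y = 8·(-3.6)·20 = -576
bd·variance of D = 9·8·46 = 3312
(ad+bc)·Cov[Y, D] = (31.6)·(-10) = -316
Cov[W, A] = -576 + 3312 + (-316) = 2420.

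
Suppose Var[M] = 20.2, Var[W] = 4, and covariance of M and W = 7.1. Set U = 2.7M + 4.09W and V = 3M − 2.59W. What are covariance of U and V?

By bilinearity, covariance of U and V = ac·Var[M] + bd·Var[W] + (ad+bc)·covariance of M and W, with a=2.7, b=4.09, c=3, d=-2.59.
ac·Var[M] = 2.7·3·20.2 = 163.62
bd·Var[W] = 4.09·(-2.59)·4 = -42.3724
(ad+bc)·covariance of M and W = (5.277)·7.1 = 37.4667
covariance of U and V = 163.62 + (-42.3724) + 37.4667 = 158.7143.

covariance of U and V = 158.7143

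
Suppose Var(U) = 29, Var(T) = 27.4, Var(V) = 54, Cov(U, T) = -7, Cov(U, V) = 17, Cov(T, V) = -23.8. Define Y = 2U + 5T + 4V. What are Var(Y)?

Var(Y) = 845

Var(Y) = a²·Var(U) + b²·Var(T) + c²·Var(V) + 2ab·Cov(U, T) + 2ac·Cov(U, V) + 2bc·Cov(T, V), with a = 2, b = 5, c = 4.
= 116 + 685 + 864 + (-140) + 272 + (-952)
= 845.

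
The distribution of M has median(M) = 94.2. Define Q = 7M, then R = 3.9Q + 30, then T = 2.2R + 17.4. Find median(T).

median(T) = 5741.052

median(Q) = 7·94.2 = 659.4.
median(R) = 3.9·659.4 + 30 = 2601.66.
median(T) = 2.2·2601.66 + 17.4 = 5741.052.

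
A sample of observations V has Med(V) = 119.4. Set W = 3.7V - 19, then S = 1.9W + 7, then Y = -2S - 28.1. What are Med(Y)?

Med(Y) = -1648.664

Med(W) = 3.7·119.4 + (-19) = 422.78.
Med(S) = 1.9·422.78 + 7 = 810.282.
Med(Y) = (-2)·810.282 + (-28.1) = -1648.664.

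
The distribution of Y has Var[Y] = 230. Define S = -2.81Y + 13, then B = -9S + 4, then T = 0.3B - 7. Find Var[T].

Var[T] = 13239.39087

Var[S] = (-2.81)²·230 = 1816.103.
Var[B] = (-9)²·1816.103 = 147104.343.
Var[T] = 0.3²·147104.343 = 13239.39087.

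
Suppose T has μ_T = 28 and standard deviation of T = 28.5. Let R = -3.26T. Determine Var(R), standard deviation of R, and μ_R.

R = -3.26T is linear with a = -3.26, b = 0.
Var(T) = 28.5² = 812.25.
Var(R) = a²·Var(T) = (-3.26)²·812.25 = 8632.2681.
standard deviation of R = |a|·standard deviation of T = |-3.26|·28.5 = 92.91.
μ_R = a·μ_T + b = (-3.26)·28 = -91.28.

Var(R) = 8632.2681, standard deviation of R = 92.91, μ_R = -91.28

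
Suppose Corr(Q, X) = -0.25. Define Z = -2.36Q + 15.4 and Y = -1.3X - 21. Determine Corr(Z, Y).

Corr(Z, Y) = -0.25

Linear rescalings preserve correlation up to sign; here the slopes -2.36 and -1.3 have the same sign, so Corr(Z, Y) = Corr(Q, X) = -0.25.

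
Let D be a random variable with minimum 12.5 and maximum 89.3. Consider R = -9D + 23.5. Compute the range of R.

Range of D = 89.3 − 12.5 = 76.8.
Range(R) = |a|·Range(D) = |-9|·76.8 = 691.2.

Range(R) = 691.2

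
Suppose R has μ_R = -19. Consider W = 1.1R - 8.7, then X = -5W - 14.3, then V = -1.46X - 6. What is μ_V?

μ_W = 1.1·(-19) + (-8.7) = -29.6.
μ_X = (-5)·(-29.6) + (-14.3) = 133.7.
μ_V = (-1.46)·133.7 + (-6) = -201.202.

μ_V = -201.202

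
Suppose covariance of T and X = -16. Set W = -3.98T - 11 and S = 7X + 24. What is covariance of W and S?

covariance of W and S = 445.76

covariance of W and S = a·c·covariance of T and X = (-3.98)·7·(-16) = 445.76. Additive constants drop out.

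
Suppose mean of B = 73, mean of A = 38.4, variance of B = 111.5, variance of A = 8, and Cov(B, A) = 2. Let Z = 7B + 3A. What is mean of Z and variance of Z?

mean of Z = 626.2, variance of Z = 5619.5

mean of Z = 7·mean of B + 3·mean of A = 7·73 + 3·38.4 = 626.2.
variance of Z = a²·variance of B + b²·variance of A + 2ab·Cov(B, A) with a = 7, b = 3.
= 7²·111.5 + 3²·8 + 2·7·3·2
= 5463.5 + 72 + 84 = 5619.5.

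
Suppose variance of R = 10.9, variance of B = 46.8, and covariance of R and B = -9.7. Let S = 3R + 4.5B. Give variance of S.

variance of S = 783.9

variance of S = a²·variance of R + b²·variance of B + 2ab·covariance of R and B with a = 3, b = 4.5.
= 3²·10.9 + 4.5²·46.8 + 2·3·4.5·(-9.7)
= 98.1 + 947.7 + (-261.9) = 783.9.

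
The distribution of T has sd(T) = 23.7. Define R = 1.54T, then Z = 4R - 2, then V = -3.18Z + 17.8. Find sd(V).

sd(V) = 464.25456

sd(R) = |1.54|·23.7 = 36.498.
sd(Z) = |4|·36.498 = 145.992.
sd(V) = |-3.18|·145.992 = 464.25456.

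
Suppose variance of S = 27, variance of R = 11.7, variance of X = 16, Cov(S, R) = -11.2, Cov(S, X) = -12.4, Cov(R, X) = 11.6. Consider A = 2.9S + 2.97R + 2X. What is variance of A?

variance of A = a²·variance of S + b²·variance of R + c²·variance of X + 2ab·Cov(S, R) + 2ac·Cov(S, X) + 2bc·Cov(R, X), with a = 2.9, b = 2.97, c = 2.
= 227.07 + 103.20453 + 64 + (-192.9312) + (-143.84) + 137.808
= 195.31133.

variance of A = 195.31133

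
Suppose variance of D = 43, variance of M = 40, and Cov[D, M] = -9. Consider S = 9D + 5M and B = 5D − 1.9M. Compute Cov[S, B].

By bilinearity, Cov[S, B] = ac·variance of D + bd·variance of M + (ad+bc)·Cov[D, M], with a=9, b=5, c=5, d=-1.9.
ac·variance of D = 9·5·43 = 1935
bd·variance of M = 5·(-1.9)·40 = -380
(ad+bc)·Cov[D, M] = (7.9)·(-9) = -71.1
Cov[S, B] = 1935 + (-380) + (-71.1) = 1483.9.

Cov[S, B] = 1483.9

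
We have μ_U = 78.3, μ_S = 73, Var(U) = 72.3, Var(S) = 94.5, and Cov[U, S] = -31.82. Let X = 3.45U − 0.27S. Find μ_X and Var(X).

μ_X = 250.425, Var(X) = 926.72046

μ_X = 3.45·μ_U + (-0.27)·μ_S = 3.45·78.3 + (-0.27)·73 = 250.425.
Var(X) = a²·Var(U) + b²·Var(S) + 2ab·Cov[U, S] with a = 3.45, b = -0.27.
= 3.45²·72.3 + (-0.27)²·94.5 + 2·3.45·(-0.27)·(-31.82)
= 860.55075 + 6.88905 + 59.28066 = 926.72046.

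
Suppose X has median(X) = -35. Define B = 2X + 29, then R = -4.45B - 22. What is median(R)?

median(R) = 160.45

median(B) = 2·(-35) + 29 = -41.
median(R) = (-4.45)·(-41) + (-22) = 160.45.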